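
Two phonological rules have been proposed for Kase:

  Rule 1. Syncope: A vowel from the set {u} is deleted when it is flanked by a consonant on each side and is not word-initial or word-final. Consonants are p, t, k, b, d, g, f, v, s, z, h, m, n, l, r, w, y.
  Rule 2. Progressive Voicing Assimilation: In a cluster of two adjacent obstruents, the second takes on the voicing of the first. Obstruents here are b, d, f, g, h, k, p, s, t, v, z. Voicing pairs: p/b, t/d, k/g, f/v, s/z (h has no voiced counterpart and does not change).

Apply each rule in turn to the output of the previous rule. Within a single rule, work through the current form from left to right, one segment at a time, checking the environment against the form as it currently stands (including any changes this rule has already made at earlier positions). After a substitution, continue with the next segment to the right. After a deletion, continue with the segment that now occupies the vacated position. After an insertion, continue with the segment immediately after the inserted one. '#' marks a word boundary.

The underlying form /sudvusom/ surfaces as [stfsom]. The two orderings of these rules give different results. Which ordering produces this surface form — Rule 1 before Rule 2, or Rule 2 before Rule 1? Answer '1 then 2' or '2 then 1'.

Order 1 then 2:
  1 Syncope: [sudvusom] → [sdvsom]
  2 Progressive Voicing Assimilation: [sdvsom] → [stfsom]
  result: [stfsom]
Order 2 then 1:
  2 Progressive Voicing Assimilation: no change — [sudvusom]
  1 Syncope: [sudvusom] → [sdvsom]
  result: [sdvsom]

1 then 2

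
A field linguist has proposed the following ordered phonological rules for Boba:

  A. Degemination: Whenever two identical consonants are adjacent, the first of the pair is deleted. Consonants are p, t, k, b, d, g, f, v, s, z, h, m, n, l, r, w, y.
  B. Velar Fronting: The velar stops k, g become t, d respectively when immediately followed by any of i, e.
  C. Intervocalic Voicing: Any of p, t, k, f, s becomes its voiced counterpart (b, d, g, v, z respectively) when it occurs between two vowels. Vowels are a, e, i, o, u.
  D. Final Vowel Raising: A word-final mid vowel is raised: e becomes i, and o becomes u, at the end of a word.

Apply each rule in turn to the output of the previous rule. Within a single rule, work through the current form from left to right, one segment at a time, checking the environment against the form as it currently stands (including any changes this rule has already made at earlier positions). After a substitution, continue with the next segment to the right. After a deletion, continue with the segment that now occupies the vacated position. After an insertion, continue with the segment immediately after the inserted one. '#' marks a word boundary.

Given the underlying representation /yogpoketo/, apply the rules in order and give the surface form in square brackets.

A Degemination: no change — [yogpoketo]
B Velar Fronting: [yogpoketo] → [yogpoteto]
C Intervocalic Voicing: [yogpoteto] → [yogpodedo]
D Final Vowel Raising: [yogpodedo] → [yogpodedu]

[yogpodedu]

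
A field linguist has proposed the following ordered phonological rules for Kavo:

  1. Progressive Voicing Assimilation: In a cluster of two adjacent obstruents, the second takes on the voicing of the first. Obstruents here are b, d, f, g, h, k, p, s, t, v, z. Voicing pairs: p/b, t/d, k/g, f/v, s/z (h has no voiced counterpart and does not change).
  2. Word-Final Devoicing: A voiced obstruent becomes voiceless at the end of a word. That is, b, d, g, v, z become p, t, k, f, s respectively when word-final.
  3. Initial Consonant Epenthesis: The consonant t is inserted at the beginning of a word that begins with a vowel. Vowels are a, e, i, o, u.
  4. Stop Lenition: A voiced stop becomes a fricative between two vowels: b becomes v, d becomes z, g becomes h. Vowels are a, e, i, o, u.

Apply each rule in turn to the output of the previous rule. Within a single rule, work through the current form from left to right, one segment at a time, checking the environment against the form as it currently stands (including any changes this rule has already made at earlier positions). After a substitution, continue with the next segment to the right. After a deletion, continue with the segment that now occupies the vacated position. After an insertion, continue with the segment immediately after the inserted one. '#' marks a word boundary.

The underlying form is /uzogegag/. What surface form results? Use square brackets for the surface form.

[tuzohehak]

1 Progressive Voicing Assimilation: no change — [uzogegag]
2 Word-Final Devoicing: [uzogegag] → [uzogegak]
3 Initial Consonant Epenthesis: [uzogegak] → [tuzogegak]
4 Stop Lenition: [tuzogegak] → [tuzohehak]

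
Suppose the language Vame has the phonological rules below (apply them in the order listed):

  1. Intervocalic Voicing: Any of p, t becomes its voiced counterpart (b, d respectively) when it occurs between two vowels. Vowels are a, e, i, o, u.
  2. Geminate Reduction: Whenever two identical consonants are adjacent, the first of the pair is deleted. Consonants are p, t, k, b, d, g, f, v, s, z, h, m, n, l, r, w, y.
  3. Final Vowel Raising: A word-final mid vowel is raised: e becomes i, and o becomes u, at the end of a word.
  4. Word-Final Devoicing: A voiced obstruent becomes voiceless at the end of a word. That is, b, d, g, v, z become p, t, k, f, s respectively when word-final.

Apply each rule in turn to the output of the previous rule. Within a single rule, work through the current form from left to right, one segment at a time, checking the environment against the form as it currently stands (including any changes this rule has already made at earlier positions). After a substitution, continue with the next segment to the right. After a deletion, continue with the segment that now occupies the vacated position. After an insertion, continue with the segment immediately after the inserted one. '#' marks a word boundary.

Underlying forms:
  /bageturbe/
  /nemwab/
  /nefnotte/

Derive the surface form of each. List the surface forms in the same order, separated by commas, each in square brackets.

[bagedurbi], [nemwap], [nefnoti]

/bageturbe/:
  1 Intervocalic Voicing: [bageturbe] → [bagedurbe]
  2 Geminate Reduction: no change — [bagedurbe]
  3 Final Vowel Raising: [bagedurbe] → [bagedurbi]
  4 Word-Final Devoicing: no change — [bagedurbi]
/nemwab/:
  1 Intervocalic Voicing: no change — [nemwab]
  2 Geminate Reduction: no change — [nemwab]
  3 Final Vowel Raising: no change — [nemwab]
  4 Word-Final Devoicing: [nemwab] → [nemwap]
/nefnotte/:
  1 Intervocalic Voicing: no change — [nefnotte]
  2 Geminate Reduction: [nefnotte] → [nefnote]
  3 Final Vowel Raising: [nefnote] → [nefnoti]
  4 Word-Final Devoicing: no change — [nefnoti]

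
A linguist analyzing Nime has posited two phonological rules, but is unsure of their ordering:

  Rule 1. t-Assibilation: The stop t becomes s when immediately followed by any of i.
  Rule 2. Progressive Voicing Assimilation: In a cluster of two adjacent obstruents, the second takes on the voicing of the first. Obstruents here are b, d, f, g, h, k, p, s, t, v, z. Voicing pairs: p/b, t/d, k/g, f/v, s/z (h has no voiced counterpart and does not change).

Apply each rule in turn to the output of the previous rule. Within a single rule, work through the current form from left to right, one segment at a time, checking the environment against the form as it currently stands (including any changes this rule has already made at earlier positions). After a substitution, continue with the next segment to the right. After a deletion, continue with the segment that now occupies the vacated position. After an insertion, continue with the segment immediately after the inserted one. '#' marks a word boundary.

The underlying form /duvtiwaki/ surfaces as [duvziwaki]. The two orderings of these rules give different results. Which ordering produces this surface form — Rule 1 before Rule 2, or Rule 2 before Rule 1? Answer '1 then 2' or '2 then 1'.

1 then 2

Order 1 then 2:
  1 t-Assibilation: [duvtiwaki] → [duvsiwaki]
  2 Progressive Voicing Assimilation: [duvsiwaki] → [duvziwaki]
  result: [duvziwaki]
Order 2 then 1:
  2 Progressive Voicing Assimilation: [duvtiwaki] → [duvdiwaki]
  1 t-Assibilation: no change — [duvdiwaki]
  result: [duvdiwaki]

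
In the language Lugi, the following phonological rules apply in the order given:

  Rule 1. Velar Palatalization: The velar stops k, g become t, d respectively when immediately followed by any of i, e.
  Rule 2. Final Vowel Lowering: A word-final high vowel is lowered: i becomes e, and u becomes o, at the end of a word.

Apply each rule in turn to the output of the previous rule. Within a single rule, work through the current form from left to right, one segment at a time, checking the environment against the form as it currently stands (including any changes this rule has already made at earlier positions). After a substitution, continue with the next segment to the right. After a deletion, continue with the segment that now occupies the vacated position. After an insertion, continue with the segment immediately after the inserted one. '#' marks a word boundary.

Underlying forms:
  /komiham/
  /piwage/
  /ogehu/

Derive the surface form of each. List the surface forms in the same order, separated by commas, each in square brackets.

[komiham], [piwade], [odeho]

/komiham/:
  Rule 1 Velar Palatalization: no change — [komiham]
  Rule 2 Final Vowel Lowering: no change — [komiham]
/piwage/:
  Rule 1 Velar Palatalization: [piwage] → [piwade]
  Rule 2 Final Vowel Lowering: no change — [piwade]
/ogehu/:
  Rule 1 Velar Palatalization: [ogehu] → [odehu]
  Rule 2 Final Vowel Lowering: [odehu] → [odeho]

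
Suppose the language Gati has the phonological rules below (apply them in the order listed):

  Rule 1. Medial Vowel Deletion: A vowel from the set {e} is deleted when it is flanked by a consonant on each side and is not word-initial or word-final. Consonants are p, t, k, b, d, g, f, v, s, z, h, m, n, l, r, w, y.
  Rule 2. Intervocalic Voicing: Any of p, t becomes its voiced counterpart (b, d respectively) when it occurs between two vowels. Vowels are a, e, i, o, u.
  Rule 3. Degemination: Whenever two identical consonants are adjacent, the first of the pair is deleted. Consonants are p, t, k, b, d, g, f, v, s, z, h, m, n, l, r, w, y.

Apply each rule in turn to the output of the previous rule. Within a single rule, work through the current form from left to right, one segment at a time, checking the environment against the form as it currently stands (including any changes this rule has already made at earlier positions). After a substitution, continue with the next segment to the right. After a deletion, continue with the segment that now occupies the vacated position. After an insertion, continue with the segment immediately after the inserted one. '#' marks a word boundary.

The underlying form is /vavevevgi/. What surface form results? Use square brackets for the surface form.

[vavgi]

Rule 1 Medial Vowel Deletion: [vavevevgi] → [vavvvgi]
Rule 2 Intervocalic Voicing: no change — [vavvvgi]
Rule 3 Degemination: [vavvvgi] → [vavgi]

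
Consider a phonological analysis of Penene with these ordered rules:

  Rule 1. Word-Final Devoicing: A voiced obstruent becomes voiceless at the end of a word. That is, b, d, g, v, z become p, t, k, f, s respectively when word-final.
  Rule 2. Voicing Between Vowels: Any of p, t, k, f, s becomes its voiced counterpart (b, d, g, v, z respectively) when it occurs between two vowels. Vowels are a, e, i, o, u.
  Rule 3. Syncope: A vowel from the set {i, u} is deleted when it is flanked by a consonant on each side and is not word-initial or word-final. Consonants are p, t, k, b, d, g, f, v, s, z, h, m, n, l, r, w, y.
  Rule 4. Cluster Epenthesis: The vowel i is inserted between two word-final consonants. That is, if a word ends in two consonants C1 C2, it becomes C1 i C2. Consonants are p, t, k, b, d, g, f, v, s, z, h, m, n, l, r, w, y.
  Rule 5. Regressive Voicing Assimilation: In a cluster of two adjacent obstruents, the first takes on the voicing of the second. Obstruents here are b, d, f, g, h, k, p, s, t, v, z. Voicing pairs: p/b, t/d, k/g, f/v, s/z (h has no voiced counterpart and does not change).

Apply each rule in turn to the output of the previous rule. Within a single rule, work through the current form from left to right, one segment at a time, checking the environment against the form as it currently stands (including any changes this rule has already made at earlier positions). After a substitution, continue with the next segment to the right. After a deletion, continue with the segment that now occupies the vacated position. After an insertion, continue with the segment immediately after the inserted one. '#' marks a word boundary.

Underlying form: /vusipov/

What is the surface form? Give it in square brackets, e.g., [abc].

[vzbof]

Rule 1 Word-Final Devoicing: [vusipov] → [vusipof]
Rule 2 Voicing Between Vowels: [vusipof] → [vuzibof]
Rule 3 Syncope: [vuzibof] → [vzbof]
Rule 4 Cluster Epenthesis: no change — [vzbof]
Rule 5 Regressive Voicing Assimilation: no change — [vzbof]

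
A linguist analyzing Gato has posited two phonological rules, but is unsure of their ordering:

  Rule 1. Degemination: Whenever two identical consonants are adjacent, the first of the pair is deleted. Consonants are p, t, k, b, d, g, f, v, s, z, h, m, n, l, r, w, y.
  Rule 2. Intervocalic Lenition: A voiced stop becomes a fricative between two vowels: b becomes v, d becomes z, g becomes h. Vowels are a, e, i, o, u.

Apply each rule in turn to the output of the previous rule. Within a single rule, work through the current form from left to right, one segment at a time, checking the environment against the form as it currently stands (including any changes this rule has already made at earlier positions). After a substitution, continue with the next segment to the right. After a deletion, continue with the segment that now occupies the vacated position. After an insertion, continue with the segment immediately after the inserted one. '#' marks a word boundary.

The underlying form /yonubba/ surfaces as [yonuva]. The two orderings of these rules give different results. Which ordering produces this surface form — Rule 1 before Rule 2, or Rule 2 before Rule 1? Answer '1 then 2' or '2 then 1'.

1 then 2

Order 1 then 2:
  1 Degemination: [yonubba] → [yonuba]
  2 Intervocalic Lenition: [yonuba] → [yonuva]
  result: [yonuva]
Order 2 then 1:
  2 Intervocalic Lenition: no change — [yonubba]
  1 Degemination: [yonubba] → [yonuba]
  result: [yonuba]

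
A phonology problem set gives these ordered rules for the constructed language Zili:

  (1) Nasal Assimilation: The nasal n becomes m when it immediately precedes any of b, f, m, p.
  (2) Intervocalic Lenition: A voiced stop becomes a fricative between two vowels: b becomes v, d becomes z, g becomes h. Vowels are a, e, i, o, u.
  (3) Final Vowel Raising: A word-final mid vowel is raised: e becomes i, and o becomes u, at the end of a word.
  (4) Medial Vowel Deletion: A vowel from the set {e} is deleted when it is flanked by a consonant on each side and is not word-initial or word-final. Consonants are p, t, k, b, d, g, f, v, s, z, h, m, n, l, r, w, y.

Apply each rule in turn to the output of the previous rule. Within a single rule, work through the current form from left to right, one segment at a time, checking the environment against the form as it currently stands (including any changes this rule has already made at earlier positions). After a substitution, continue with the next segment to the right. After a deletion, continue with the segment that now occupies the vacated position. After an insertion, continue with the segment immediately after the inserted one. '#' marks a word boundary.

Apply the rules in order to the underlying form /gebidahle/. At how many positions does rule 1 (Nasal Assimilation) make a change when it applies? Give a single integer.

(1) Nasal Assimilation: no change — [gebidahle]
(2) Intervocalic Lenition: [gebidahle] → [gevizahle]
(3) Final Vowel Raising: [gevizahle] → [gevizahli]
(4) Medial Vowel Deletion: [gevizahli] → [gvizahli]
Rule 1 changed 0 position(s).

0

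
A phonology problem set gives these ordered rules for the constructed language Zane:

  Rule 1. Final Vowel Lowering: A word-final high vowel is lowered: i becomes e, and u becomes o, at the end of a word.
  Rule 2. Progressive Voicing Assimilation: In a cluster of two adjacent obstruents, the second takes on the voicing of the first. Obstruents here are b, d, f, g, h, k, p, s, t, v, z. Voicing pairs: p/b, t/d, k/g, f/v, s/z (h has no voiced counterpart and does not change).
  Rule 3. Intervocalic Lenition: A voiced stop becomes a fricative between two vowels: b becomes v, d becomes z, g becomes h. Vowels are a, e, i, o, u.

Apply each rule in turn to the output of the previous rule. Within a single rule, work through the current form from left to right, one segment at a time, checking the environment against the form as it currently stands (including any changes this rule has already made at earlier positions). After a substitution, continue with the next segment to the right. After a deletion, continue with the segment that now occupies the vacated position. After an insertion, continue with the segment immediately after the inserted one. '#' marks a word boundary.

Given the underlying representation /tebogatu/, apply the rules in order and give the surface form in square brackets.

[tevohato]

Rule 1 Final Vowel Lowering: [tebogatu] → [tebogato]
Rule 2 Progressive Voicing Assimilation: no change — [tebogato]
Rule 3 Intervocalic Lenition: [tebogato] → [tevohato]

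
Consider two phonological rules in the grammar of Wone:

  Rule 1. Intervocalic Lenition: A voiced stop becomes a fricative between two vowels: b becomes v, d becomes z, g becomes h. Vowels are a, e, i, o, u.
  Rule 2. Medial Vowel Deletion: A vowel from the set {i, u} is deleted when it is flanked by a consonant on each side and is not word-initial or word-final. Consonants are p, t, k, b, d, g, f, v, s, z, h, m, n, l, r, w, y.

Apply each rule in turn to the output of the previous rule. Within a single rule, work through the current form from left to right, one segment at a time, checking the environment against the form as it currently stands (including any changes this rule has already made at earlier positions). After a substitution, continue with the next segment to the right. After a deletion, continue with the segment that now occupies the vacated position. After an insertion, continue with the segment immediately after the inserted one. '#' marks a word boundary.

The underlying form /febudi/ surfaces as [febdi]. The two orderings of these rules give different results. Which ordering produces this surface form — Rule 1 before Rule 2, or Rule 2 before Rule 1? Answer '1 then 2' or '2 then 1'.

2 then 1

Order 1 then 2:
  1 Intervocalic Lenition: [febudi] → [fevuzi]
  2 Medial Vowel Deletion: [fevuzi] → [fevzi]
  result: [fevzi]
Order 2 then 1:
  2 Medial Vowel Deletion: [febudi] → [febdi]
  1 Intervocalic Lenition: no change — [febdi]
  result: [febdi]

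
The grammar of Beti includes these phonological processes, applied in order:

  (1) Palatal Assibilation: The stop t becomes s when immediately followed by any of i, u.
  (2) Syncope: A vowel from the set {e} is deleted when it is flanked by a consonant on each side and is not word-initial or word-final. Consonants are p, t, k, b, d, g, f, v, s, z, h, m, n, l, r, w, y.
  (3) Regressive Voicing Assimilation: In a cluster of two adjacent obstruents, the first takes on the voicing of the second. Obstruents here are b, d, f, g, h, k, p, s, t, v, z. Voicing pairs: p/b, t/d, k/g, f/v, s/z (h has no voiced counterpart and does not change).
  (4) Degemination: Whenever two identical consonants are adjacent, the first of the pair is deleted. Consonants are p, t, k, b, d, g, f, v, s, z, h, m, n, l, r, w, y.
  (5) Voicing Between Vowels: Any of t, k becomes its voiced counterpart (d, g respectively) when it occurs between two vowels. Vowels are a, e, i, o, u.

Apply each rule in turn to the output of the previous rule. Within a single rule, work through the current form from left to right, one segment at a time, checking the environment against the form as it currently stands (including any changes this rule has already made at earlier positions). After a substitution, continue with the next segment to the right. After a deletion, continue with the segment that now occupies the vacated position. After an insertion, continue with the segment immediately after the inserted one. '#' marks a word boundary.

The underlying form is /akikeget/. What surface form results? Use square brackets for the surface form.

[agigkt]

(1) Palatal Assibilation: no change — [akikeget]
(2) Syncope: [akikeget] → [akikgt]
(3) Regressive Voicing Assimilation: [akikgt] → [akigkt]
(4) Degemination: no change — [akigkt]
(5) Voicing Between Vowels: [akigkt] → [agigkt]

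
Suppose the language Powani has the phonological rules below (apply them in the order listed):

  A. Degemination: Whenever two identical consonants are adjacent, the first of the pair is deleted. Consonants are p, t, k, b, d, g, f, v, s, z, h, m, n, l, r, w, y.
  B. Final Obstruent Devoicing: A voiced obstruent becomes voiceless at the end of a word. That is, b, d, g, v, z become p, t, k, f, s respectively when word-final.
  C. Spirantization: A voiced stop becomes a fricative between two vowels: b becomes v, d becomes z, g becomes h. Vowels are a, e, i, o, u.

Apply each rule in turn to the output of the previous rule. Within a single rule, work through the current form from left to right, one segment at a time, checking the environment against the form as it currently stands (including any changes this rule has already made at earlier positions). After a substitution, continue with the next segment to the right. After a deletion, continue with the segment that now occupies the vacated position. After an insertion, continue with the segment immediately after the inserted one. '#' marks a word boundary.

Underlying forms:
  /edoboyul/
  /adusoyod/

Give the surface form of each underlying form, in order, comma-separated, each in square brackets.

/edoboyul/:
  A Degemination: no change — [edoboyul]
  B Final Obstruent Devoicing: no change — [edoboyul]
  C Spirantization: [edoboyul] → [ezovoyul]
/adusoyod/:
  A Degemination: no change — [adusoyod]
  B Final Obstruent Devoicing: [adusoyod] → [adusoyot]
  C Spirantization: [adusoyot] → [azusoyot]

[ezovoyul], [azusoyot]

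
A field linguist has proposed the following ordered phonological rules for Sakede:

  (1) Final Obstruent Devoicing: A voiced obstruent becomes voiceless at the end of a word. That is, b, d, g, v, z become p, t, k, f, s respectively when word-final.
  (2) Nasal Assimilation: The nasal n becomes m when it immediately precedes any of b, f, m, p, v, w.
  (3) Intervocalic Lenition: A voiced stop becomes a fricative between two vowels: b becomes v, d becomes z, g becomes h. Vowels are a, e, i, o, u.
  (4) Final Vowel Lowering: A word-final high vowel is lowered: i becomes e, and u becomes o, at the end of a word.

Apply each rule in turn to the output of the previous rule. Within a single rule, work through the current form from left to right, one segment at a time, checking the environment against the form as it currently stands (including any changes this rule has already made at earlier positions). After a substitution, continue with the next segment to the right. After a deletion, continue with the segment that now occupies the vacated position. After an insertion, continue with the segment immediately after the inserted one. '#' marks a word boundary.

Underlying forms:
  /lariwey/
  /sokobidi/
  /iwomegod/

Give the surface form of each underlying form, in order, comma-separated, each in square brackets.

[lariwey], [sokovize], [iwomehot]

/lariwey/:
  (1) Final Obstruent Devoicing: no change — [lariwey]
  (2) Nasal Assimilation: no change — [lariwey]
  (3) Intervocalic Lenition: no change — [lariwey]
  (4) Final Vowel Lowering: no change — [lariwey]
/sokobidi/:
  (1) Final Obstruent Devoicing: no change — [sokobidi]
  (2) Nasal Assimilation: no change — [sokobidi]
  (3) Intervocalic Lenition: [sokobidi] → [sokovizi]
  (4) Final Vowel Lowering: [sokovizi] → [sokovize]
/iwomegod/:
  (1) Final Obstruent Devoicing: [iwomegod] → [iwomegot]
  (2) Nasal Assimilation: no change — [iwomegot]
  (3) Intervocalic Lenition: [iwomegot] → [iwomehot]
  (4) Final Vowel Lowering: no change — [iwomehot]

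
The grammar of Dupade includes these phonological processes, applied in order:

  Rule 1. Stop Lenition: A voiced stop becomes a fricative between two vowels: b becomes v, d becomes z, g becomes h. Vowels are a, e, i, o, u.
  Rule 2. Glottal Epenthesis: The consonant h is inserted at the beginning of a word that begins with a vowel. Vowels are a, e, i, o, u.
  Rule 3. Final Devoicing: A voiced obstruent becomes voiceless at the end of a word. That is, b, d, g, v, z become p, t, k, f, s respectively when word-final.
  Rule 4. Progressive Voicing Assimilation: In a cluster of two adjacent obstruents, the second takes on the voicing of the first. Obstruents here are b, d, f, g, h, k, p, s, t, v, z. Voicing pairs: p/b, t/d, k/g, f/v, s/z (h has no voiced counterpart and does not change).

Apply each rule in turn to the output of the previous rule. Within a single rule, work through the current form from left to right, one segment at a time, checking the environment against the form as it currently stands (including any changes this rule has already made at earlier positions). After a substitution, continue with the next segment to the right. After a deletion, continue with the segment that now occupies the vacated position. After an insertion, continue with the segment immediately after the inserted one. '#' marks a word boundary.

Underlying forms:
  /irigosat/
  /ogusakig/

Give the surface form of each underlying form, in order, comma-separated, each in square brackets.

/irigosat/:
  Rule 1 Stop Lenition: [irigosat] → [irihosat]
  Rule 2 Glottal Epenthesis: [irihosat] → [hirihosat]
  Rule 3 Final Devoicing: no change — [hirihosat]
  Rule 4 Progressive Voicing Assimilation: no change — [hirihosat]
/ogusakig/:
  Rule 1 Stop Lenition: [ogusakig] → [ohusakig]
  Rule 2 Glottal Epenthesis: [ohusakig] → [hohusakig]
  Rule 3 Final Devoicing: [hohusakig] → [hohusakik]
  Rule 4 Progressive Voicing Assimilation: no change — [hohusakik]

[hirihosat], [hohusakik]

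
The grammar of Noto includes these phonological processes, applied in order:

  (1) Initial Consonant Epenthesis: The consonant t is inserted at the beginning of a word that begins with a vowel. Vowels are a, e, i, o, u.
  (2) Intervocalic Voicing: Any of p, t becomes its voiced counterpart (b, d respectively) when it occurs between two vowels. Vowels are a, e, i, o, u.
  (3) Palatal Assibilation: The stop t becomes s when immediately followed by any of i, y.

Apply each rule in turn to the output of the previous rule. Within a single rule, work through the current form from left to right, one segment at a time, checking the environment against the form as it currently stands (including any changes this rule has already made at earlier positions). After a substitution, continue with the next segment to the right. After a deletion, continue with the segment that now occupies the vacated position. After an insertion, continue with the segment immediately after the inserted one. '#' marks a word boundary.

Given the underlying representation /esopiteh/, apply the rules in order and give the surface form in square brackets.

(1) Initial Consonant Epenthesis: [esopiteh] → [tesopiteh]
(2) Intervocalic Voicing: [tesopiteh] → [tesobideh]
(3) Palatal Assibilation: no change — [tesobideh]

[tesobideh]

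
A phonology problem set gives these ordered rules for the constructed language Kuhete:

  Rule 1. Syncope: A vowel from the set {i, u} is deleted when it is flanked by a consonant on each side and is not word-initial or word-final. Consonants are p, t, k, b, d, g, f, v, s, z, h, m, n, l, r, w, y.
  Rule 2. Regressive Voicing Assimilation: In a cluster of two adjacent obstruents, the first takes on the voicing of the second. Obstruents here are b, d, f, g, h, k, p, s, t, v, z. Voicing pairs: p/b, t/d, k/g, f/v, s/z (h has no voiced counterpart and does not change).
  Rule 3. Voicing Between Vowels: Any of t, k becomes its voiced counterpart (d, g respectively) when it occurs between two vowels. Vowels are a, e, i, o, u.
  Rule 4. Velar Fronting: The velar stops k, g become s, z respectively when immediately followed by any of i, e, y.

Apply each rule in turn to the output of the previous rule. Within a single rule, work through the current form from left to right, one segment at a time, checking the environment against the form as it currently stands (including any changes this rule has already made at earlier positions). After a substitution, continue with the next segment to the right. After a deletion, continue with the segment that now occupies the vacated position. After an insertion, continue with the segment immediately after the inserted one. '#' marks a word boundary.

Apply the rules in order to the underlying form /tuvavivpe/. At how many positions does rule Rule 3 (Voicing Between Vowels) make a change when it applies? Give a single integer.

0

Rule 1 Syncope: [tuvavivpe] → [tvavvpe]
Rule 2 Regressive Voicing Assimilation: [tvavvpe] → [dvavfpe]
Rule 3 Voicing Between Vowels: no change — [dvavfpe]
Rule 4 Velar Fronting: no change — [dvavfpe]
Rule Rule 3 changed 0 position(s).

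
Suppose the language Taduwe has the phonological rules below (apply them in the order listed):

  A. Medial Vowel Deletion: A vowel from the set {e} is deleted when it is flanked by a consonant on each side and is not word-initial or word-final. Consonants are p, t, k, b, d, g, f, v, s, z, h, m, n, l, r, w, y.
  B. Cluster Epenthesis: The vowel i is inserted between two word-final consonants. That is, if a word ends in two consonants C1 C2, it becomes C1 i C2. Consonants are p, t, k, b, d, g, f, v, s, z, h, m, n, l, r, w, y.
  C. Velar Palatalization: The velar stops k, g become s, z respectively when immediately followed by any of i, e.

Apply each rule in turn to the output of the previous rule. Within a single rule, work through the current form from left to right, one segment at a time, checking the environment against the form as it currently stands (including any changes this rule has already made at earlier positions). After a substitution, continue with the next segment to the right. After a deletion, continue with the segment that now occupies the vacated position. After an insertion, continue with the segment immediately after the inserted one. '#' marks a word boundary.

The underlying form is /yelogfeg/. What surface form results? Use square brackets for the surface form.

[ylogfig]

A Medial Vowel Deletion: [yelogfeg] → [ylogfg]
B Cluster Epenthesis: [ylogfg] → [ylogfig]
C Velar Palatalization: no change — [ylogfig]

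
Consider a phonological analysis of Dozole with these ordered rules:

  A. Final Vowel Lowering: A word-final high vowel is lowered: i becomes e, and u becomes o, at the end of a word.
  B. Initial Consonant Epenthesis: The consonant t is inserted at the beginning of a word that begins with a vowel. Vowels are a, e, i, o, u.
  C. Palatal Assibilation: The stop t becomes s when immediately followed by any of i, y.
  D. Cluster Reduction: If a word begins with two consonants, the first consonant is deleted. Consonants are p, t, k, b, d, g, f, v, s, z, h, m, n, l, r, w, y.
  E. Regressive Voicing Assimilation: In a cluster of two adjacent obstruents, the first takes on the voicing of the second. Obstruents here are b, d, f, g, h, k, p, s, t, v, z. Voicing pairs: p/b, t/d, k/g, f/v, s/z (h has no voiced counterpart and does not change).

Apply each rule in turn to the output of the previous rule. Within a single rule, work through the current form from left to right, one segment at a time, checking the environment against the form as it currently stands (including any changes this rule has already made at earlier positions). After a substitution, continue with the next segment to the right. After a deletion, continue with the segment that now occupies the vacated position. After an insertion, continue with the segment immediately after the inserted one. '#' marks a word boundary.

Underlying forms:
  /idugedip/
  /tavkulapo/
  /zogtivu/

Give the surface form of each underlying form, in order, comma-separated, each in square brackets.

[sidugedip], [tafkulapo], [zoksivo]

/idugedip/:
  A Final Vowel Lowering: no change — [idugedip]
  B Initial Consonant Epenthesis: [idugedip] → [tidugedip]
  C Palatal Assibilation: [tidugedip] → [sidugedip]
  D Cluster Reduction: no change — [sidugedip]
  E Regressive Voicing Assimilation: no change — [sidugedip]
/tavkulapo/:
  A Final Vowel Lowering: no change — [tavkulapo]
  B Initial Consonant Epenthesis: no change — [tavkulapo]
  C Palatal Assibilation: no change — [tavkulapo]
  D Cluster Reduction: no change — [tavkulapo]
  E Regressive Voicing Assimilation: [tavkulapo] → [tafkulapo]
/zogtivu/:
  A Final Vowel Lowering: [zogtivu] → [zogtivo]
  B Initial Consonant Epenthesis: no change — [zogtivo]
  C Palatal Assibilation: [zogtivo] → [zogsivo]
  D Cluster Reduction: no change — [zogsivo]
  E Regressive Voicing Assimilation: [zogsivo] → [zoksivo]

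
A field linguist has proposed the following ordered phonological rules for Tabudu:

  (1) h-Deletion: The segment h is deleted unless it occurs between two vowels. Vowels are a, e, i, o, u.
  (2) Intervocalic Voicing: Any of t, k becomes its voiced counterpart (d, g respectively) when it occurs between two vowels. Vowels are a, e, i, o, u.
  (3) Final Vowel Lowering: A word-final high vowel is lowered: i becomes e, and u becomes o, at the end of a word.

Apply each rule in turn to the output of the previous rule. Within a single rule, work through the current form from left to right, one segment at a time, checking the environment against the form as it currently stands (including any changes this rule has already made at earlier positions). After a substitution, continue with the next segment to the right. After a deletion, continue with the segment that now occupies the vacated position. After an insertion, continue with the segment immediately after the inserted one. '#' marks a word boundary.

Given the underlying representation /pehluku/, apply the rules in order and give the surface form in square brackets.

(1) h-Deletion: [pehluku] → [peluku]
(2) Intervocalic Voicing: [peluku] → [pelugu]
(3) Final Vowel Lowering: [pelugu] → [pelugo]

[pelugo]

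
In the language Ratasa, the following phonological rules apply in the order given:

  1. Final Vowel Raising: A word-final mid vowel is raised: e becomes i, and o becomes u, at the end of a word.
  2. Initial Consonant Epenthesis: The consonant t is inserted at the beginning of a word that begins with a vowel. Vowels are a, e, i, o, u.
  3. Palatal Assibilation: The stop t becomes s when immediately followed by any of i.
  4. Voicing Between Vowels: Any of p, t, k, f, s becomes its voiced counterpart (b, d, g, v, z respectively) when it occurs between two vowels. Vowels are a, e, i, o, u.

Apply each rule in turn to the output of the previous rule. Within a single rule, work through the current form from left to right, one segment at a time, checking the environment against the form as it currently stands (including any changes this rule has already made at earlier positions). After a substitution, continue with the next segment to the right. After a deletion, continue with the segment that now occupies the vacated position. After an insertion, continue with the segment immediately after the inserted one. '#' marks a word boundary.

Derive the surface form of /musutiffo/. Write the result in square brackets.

1 Final Vowel Raising: [musutiffo] → [musutiffu]
2 Initial Consonant Epenthesis: no change — [musutiffu]
3 Palatal Assibilation: [musutiffu] → [mususiffu]
4 Voicing Between Vowels: [mususiffu] → [muzuziffu]

[muzuziffu]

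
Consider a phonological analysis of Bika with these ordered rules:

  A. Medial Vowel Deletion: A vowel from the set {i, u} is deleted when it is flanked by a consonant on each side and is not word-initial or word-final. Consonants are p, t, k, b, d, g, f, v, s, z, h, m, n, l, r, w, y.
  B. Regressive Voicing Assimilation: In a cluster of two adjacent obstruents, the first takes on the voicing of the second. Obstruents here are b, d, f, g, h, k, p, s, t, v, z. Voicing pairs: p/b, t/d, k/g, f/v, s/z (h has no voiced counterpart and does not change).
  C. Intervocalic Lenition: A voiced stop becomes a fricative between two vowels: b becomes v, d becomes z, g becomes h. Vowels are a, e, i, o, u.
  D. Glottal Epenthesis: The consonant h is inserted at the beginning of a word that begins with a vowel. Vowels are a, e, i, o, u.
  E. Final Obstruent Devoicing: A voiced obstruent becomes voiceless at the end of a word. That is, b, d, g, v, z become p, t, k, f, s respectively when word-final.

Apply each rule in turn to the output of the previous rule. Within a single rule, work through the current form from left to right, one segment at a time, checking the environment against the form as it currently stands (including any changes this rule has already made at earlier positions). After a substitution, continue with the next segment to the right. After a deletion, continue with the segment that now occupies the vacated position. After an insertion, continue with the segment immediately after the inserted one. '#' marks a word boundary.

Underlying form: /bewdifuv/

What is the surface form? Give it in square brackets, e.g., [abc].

A Medial Vowel Deletion: [bewdifuv] → [bewdfv]
B Regressive Voicing Assimilation: [bewdfv] → [bewtvv]
C Intervocalic Lenition: no change — [bewtvv]
D Glottal Epenthesis: no change — [bewtvv]
E Final Obstruent Devoicing: [bewtvv] → [bewtvf]

[bewtvf]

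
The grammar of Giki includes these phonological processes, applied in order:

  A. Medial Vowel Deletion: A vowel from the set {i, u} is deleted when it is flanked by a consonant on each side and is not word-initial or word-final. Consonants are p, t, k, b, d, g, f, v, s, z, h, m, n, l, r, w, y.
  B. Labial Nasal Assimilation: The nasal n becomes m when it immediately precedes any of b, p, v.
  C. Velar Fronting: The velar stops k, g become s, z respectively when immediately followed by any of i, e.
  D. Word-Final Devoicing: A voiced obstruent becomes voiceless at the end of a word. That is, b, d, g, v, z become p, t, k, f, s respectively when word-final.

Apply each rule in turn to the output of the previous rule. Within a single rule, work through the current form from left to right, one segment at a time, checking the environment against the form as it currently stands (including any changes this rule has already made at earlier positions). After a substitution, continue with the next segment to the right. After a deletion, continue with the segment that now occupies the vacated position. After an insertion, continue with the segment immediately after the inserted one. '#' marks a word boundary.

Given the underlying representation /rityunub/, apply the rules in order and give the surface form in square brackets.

A Medial Vowel Deletion: [rityunub] → [rtynb]
B Labial Nasal Assimilation: [rtynb] → [rtymb]
C Velar Fronting: no change — [rtymb]
D Word-Final Devoicing: [rtymb] → [rtymp]

[rtymp]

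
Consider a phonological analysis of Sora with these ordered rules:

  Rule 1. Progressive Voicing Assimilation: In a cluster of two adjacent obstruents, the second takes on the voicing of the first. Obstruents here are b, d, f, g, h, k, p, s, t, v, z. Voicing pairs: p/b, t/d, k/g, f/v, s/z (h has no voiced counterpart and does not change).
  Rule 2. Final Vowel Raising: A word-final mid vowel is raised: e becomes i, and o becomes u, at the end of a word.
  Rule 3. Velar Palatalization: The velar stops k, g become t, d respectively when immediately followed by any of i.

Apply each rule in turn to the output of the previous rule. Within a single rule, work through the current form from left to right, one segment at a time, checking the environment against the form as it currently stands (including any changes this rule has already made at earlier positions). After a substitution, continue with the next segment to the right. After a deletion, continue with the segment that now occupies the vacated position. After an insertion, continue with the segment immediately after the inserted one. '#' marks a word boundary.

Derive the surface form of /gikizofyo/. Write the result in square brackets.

Rule 1 Progressive Voicing Assimilation: no change — [gikizofyo]
Rule 2 Final Vowel Raising: [gikizofyo] → [gikizofyu]
Rule 3 Velar Palatalization: [gikizofyu] → [ditizofyu]

[ditizofyu]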